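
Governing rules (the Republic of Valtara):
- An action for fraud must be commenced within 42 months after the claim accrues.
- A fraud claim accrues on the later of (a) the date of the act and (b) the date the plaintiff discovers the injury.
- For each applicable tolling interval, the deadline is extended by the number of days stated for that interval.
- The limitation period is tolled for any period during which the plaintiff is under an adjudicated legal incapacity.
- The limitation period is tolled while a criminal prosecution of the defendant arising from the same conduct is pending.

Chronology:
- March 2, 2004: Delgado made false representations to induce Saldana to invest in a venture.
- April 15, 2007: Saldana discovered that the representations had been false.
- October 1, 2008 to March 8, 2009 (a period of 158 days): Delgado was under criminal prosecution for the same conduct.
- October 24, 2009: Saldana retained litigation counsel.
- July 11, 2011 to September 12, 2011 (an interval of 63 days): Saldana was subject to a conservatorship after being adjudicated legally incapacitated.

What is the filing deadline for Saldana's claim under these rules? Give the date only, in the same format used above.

The claim accrued on April 15, 2007 — the later of the March 2, 2004 act and the April 15, 2007 discovery.
The untolled deadline — 42 months after April 15, 2007 — is October 15, 2010.
The pending criminal prosecution from October 1, 2008 to March 8, 2009 tolled the period for 158 days, extending the deadline to March 22, 2011.
The plaintiff's legal incapacity from July 11, 2011 to September 12, 2011 began after the period had already run on March 22, 2011, so it has no tolling effect.
Nothing else in the chronology tolls or restarts the period.

March 22, 2011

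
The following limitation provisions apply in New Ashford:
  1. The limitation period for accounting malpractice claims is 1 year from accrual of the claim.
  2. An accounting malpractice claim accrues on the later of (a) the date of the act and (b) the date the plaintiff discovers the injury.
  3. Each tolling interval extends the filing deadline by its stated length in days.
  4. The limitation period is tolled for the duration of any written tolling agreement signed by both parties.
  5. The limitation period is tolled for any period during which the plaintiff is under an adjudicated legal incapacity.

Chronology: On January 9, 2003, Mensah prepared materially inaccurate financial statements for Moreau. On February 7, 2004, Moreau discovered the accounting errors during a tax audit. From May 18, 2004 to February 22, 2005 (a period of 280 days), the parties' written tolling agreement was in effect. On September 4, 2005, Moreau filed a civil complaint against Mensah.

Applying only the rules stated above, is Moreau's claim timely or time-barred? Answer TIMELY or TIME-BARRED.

TIMELY

The claim accrued on February 7, 2004 — the later of the January 9, 2003 act and the February 7, 2004 discovery.
Adding the 1 year base period to February 7, 2004 gives a deadline of February 7, 2005, before any tolling.
The period was tolled for 280 days by the written tolling agreement (May 18, 2004 to February 22, 2005), pushing the deadline to November 14, 2005.
Moreau filed on September 4, 2005, before the November 14, 2005 deadline, so the action is timely.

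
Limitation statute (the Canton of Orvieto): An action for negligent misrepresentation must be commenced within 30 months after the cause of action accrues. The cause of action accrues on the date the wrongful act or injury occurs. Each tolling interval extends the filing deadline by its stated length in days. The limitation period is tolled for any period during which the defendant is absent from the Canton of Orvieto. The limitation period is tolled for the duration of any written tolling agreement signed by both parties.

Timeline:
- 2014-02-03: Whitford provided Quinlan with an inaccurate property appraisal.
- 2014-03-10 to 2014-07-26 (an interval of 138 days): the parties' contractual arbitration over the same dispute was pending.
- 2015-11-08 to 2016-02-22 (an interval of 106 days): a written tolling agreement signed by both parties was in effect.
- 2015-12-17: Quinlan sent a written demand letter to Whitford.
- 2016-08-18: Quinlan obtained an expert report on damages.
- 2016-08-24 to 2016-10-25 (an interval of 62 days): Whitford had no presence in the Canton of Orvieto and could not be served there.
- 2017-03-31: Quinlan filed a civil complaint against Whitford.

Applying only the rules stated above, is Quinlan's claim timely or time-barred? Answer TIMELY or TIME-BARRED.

The cause of action accrued on 2014-02-03, the date of the act.
Adding the 30 months base period to 2014-02-03 gives a deadline of 2016-08-03, before any tolling.
Because the written tolling agreement ran from 2015-11-08 to 2016-02-22, the deadline is extended by 106 days to 2016-11-17.
Because the defendant's absence from the jurisdiction ran from 2016-08-24 to 2016-10-25, the deadline is extended by 62 days to 2017-01-18.
Although a pending arbitration ran from 2014-03-10 to 2014-07-26, the stated rules do not make that a tolling event, so it is disregarded.
The other events in the timeline have no effect on the limitation period under the stated rules.
Filing on 2017-03-31 missed the 2017-01-18 deadline — the action is time-barred.

TIME-BARRED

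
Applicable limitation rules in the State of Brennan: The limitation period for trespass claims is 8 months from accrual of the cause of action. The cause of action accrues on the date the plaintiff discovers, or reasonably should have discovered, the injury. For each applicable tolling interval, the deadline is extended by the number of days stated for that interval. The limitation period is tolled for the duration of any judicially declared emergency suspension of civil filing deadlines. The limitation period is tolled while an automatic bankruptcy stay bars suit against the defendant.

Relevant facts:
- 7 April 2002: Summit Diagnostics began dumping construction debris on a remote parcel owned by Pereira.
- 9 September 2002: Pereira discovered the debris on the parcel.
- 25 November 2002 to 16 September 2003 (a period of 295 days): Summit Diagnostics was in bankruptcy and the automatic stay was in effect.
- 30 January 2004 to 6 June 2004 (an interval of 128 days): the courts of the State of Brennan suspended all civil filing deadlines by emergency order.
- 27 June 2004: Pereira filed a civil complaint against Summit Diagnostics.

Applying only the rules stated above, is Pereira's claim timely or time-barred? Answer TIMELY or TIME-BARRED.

TIMELY

Under the discovery rule, the claim accrued on 9 September 2002, when Pereira discovered the injury — not on the 7 April 2002 date of the underlying act.
The untolled deadline — 8 months after 9 September 2002 — is 9 May 2003.
Because the automatic bankruptcy stay ran from 25 November 2002 to 16 September 2003, the deadline is extended by 295 days to 28 February 2004.
The period was tolled for 128 days by the emergency suspension of filing deadlines (30 January 2004 to 6 June 2004), pushing the deadline to 5 July 2004.
Pereira filed on 27 June 2004, before the 5 July 2004 deadline, so the action is timely.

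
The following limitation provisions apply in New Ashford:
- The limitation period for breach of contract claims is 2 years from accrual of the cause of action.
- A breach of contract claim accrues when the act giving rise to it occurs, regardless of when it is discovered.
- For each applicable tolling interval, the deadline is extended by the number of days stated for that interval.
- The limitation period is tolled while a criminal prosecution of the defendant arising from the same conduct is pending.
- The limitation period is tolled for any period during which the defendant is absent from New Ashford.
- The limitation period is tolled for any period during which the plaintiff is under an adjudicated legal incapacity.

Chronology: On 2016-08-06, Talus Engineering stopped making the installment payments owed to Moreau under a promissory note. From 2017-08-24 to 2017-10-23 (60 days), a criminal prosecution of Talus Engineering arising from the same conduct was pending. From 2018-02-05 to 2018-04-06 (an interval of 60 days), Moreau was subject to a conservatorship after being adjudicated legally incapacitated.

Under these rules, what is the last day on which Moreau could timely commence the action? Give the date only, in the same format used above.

The cause of action accrued on 2016-08-06, the date of the act.
2 years from 2016-08-06 is 2018-08-06.
Because the pending criminal prosecution ran from 2017-08-24 to 2017-10-23, the deadline is extended by 60 days to 2018-10-05.
The plaintiff's legal incapacity from 2018-02-05 to 2018-04-06 tolled the period for 60 days, extending the deadline to 2018-12-04.

2018-12-04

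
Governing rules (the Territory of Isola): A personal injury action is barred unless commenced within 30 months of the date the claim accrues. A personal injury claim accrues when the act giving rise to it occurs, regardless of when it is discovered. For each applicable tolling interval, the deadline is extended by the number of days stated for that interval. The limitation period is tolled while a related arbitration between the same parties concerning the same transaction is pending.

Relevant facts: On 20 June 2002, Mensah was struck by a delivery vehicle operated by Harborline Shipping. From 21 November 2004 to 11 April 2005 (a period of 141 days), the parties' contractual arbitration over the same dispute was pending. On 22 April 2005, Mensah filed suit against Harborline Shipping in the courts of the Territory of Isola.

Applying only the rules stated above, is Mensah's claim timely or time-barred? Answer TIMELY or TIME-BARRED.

TIMELY

The claim accrued on 20 June 2002, when the wrongful act occurred.
Adding the 30 months base period to 20 June 2002 gives a deadline of 20 December 2004, before any tolling.
The period was tolled for 141 days by the pending related arbitration (21 November 2004 to 11 April 2005), pushing the deadline to 10 May 2005.
Filing on 22 April 2005 beat the 10 May 2005 deadline — the action is timely.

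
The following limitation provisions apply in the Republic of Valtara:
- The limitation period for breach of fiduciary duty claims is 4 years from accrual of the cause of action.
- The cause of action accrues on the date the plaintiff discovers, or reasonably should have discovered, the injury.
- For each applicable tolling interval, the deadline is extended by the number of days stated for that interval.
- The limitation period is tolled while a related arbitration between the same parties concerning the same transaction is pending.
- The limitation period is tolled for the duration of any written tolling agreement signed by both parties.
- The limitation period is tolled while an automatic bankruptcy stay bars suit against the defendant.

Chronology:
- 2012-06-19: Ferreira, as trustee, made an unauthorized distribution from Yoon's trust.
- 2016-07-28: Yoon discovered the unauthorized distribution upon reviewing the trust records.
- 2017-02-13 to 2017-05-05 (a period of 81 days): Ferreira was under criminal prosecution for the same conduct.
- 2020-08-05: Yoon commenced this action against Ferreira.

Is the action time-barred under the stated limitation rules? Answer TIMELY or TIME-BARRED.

TIME-BARRED

The claim did not accrue until Yoon discovered the injury on 2016-07-28; the 2012-06-19 act date does not start the clock under the stated rule.
4 years from 2016-07-28 is 2020-07-28.
No stated provision tolls the period for a criminal prosecution, so the interval from 2017-02-13 to 2017-05-05 has no effect on the deadline.
Filing on 2020-08-05 missed the 2020-07-28 deadline — the action is time-barred.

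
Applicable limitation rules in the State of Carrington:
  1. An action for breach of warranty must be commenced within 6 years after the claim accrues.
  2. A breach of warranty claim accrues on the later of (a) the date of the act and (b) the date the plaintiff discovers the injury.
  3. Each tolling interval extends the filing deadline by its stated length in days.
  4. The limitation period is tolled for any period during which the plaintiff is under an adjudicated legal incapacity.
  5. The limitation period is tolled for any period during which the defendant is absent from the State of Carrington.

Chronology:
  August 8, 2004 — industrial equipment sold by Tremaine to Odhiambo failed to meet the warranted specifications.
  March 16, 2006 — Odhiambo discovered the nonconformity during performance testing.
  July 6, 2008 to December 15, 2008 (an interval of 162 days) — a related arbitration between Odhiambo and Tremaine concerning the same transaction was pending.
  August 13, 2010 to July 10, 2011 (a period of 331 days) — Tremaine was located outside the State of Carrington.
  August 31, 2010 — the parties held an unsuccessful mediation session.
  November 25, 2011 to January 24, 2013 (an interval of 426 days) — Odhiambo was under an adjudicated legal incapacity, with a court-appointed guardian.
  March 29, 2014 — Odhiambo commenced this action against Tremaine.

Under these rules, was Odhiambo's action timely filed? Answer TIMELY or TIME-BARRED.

TIMELY

The claim accrued on March 16, 2006 — the later of the August 8, 2004 act and the March 16, 2006 discovery.
Adding the 6 years base period to March 16, 2006 gives a deadline of March 16, 2012, before any tolling.
The period was tolled for 331 days by the defendant's absence from the jurisdiction (August 13, 2010 to July 10, 2011), pushing the deadline to February 10, 2013.
The plaintiff's legal incapacity from November 25, 2011 to January 24, 2013 tolled the period for 426 days, extending the deadline to April 12, 2014.
The pending related arbitration from July 6, 2008 to December 15, 2008 does not toll the period, because no stated rule makes a pending arbitration a tolling event.
Nothing else in the chronology tolls or restarts the period.
Filing on March 29, 2014 beat the April 12, 2014 deadline — the action is timely.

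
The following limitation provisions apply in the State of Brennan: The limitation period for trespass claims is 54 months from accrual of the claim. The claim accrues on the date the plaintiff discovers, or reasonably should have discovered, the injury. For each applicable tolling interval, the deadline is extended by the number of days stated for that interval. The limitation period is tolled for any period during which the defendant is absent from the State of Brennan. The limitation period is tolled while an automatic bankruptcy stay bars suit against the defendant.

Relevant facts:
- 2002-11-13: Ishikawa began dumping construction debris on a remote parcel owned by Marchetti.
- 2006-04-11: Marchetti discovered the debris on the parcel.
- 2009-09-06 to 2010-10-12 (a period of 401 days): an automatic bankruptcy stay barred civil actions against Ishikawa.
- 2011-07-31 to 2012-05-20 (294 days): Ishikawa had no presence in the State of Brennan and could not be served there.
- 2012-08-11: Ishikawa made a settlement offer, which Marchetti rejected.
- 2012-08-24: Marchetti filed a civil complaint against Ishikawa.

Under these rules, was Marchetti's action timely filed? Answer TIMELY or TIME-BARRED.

TIMELY

Accrual is tied to discovery, so the period began on 2006-04-11 rather than on 2002-11-13 when the act occurred.
54 months from 2006-04-11 is 2010-10-11.
The automatic bankruptcy stay from 2009-09-06 to 2010-10-12 tolled the period for 401 days, extending the deadline to 2011-11-16.
The period was tolled for 294 days by the defendant's absence from the jurisdiction (2011-07-31 to 2012-05-20), pushing the deadline to 2012-09-05.
The other events in the timeline have no effect on the limitation period under the stated rules.
Marchetti filed on 2012-08-24, before the 2012-09-05 deadline, so the action is timely.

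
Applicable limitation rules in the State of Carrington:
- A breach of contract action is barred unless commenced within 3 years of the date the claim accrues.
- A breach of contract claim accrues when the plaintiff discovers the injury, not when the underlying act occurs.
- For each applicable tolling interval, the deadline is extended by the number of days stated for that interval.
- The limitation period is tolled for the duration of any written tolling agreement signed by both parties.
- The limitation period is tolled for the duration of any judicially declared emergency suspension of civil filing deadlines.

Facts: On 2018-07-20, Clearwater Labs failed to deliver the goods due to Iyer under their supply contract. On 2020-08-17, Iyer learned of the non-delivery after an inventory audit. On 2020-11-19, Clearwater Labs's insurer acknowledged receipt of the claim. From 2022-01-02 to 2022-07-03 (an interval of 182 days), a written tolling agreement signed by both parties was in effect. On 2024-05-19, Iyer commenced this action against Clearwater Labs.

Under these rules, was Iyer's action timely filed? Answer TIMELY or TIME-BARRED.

TIME-BARRED

The claim did not accrue until Iyer discovered the injury on 2020-08-17; the 2018-07-20 act date does not start the clock under the stated rule.
Adding the 3 years base period to 2020-08-17 gives a deadline of 2023-08-17, before any tolling.
The written tolling agreement from 2022-01-02 to 2022-07-03 tolled the period for 182 days, extending the deadline to 2024-02-15.
The other events in the timeline have no effect on the limitation period under the stated rules.
Iyer filed on 2024-05-19, after the 2024-02-15 deadline, so the action is time-barred.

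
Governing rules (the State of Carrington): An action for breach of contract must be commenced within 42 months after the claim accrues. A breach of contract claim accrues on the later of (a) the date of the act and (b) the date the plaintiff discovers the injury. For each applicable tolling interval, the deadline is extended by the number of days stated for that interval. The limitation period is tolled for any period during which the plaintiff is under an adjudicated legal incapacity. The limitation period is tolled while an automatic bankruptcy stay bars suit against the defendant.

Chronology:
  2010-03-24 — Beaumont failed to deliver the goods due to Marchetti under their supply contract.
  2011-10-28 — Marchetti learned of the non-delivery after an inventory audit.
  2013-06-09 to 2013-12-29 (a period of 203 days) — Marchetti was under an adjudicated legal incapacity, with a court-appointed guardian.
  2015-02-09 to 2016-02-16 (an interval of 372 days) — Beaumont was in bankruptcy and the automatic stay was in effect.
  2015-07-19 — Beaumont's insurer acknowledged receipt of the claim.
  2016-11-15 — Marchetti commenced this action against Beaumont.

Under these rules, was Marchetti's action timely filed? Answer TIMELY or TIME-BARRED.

The claim accrued on 2011-10-28 — the later of the 2010-03-24 act and the 2011-10-28 discovery.
Adding the 42 months base period to 2011-10-28 gives a deadline of 2015-04-28, before any tolling.
Because the plaintiff's legal incapacity ran from 2013-06-09 to 2013-12-29, the deadline is extended by 203 days to 2015-11-17.
The period was tolled for 372 days by the automatic bankruptcy stay (2015-02-09 to 2016-02-16), pushing the deadline to 2016-11-23.
The other events in the timeline have no effect on the limitation period under the stated rules.
The 2016-11-15 filing precedes the 2016-11-23 deadline; the claim is timely.

TIMELY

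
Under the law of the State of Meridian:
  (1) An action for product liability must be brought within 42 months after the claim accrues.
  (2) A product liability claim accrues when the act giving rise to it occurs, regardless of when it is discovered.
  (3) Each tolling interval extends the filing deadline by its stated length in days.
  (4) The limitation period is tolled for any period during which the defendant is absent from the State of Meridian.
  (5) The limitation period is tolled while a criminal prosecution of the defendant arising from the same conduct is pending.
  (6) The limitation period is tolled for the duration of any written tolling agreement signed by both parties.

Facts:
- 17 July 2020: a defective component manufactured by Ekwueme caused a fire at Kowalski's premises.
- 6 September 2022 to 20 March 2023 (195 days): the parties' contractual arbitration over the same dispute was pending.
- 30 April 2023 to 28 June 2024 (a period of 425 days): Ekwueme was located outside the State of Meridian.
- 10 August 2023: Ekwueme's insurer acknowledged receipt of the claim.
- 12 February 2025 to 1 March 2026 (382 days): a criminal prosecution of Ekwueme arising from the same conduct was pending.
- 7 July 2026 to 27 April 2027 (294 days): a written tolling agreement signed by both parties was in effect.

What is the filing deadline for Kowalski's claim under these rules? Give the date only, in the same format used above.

3 April 2026

The claim accrued on 17 July 2020, when the wrongful act occurred.
Adding the 42 months base period to 17 July 2020 gives a deadline of 17 January 2024, before any tolling.
The period was tolled for 425 days by the defendant's absence from the jurisdiction (30 April 2023 to 28 June 2024), pushing the deadline to 17 March 2025.
Because the pending criminal prosecution ran from 12 February 2025 to 1 March 2026, the deadline is extended by 382 days to 3 April 2026.
The written tolling agreement from 7 July 2026 to 27 April 2027 began after the period had already run on 3 April 2026, so it has no tolling effect.
No stated provision tolls the period for a pending arbitration, so the interval from 6 September 2022 to 20 March 2023 has no effect on the deadline.
None of the other events listed affects the running of the period under the stated rules.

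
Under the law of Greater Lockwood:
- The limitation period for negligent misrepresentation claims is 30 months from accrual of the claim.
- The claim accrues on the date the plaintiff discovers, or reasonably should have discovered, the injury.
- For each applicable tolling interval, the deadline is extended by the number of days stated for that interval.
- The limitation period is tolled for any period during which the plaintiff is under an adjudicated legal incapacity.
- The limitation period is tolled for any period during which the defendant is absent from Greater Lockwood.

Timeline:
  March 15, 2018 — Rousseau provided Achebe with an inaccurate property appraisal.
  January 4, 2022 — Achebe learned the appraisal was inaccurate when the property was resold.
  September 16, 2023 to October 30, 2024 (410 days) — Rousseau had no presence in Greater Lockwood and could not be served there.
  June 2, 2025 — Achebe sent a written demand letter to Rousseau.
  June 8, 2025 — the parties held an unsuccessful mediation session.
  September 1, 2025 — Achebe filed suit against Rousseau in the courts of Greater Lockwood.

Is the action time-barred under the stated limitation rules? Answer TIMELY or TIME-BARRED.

TIME-BARRED

Under the discovery rule, the claim accrued on January 4, 2022, when Achebe discovered the injury — not on the March 15, 2018 date of the underlying act.
The untolled deadline — 30 months after January 4, 2022 — is July 4, 2024.
Because the defendant's absence from the jurisdiction ran from September 16, 2023 to October 30, 2024, the deadline is extended by 410 days to August 18, 2025.
None of the other events listed affects the running of the period under the stated rules.
Achebe filed on September 1, 2025, after the August 18, 2025 deadline, so the action is time-barred.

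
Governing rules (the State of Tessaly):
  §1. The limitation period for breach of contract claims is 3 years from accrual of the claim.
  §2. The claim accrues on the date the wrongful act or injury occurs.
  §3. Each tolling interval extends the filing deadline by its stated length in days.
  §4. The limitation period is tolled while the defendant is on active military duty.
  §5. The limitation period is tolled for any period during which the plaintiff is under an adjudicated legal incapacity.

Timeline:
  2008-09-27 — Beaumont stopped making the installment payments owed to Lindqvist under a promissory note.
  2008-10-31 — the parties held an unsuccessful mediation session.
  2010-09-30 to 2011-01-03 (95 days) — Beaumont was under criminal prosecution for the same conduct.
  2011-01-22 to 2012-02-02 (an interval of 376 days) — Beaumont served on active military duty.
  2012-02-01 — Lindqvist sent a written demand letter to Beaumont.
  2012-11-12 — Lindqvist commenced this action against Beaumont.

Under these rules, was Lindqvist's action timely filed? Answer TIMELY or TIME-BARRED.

The limitation period began to run on 2008-09-27.
Adding the 3 years base period to 2008-09-27 gives a deadline of 2011-09-27, before any tolling.
The period was tolled for 376 days by the defendant's active military service (2011-01-22 to 2012-02-02), pushing the deadline to 2012-10-07.
The pending criminal prosecution from 2010-09-30 to 2011-01-03 does not toll the period, because no stated rule makes a criminal prosecution a tolling event.
The other events in the timeline have no effect on the limitation period under the stated rules.
The 2012-11-12 filing falls after the 2012-10-07 deadline; the claim is time-barred.

TIME-BARRED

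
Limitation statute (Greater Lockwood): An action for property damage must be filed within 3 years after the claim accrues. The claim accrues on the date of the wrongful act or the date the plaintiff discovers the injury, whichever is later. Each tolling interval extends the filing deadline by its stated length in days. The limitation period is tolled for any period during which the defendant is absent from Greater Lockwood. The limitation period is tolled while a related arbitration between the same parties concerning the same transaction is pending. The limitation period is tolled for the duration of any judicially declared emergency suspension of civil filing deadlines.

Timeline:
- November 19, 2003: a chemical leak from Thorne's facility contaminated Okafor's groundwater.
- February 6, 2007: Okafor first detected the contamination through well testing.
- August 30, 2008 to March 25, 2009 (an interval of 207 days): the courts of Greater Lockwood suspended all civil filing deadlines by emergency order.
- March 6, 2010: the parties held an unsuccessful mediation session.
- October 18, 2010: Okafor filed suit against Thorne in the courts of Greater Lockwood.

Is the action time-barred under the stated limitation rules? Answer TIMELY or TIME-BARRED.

Taking the later of the act (November 19, 2003) and discovery (February 6, 2007), the claim accrued on February 6, 2007.
The untolled deadline — 3 years after February 6, 2007 — is February 6, 2010.
The emergency suspension of filing deadlines from August 30, 2008 to March 25, 2009 tolled the period for 207 days, extending the deadline to September 1, 2010.
The other events in the timeline have no effect on the limitation period under the stated rules.
Okafor filed on October 18, 2010, after the September 1, 2010 deadline, so the action is time-barred.

TIME-BARRED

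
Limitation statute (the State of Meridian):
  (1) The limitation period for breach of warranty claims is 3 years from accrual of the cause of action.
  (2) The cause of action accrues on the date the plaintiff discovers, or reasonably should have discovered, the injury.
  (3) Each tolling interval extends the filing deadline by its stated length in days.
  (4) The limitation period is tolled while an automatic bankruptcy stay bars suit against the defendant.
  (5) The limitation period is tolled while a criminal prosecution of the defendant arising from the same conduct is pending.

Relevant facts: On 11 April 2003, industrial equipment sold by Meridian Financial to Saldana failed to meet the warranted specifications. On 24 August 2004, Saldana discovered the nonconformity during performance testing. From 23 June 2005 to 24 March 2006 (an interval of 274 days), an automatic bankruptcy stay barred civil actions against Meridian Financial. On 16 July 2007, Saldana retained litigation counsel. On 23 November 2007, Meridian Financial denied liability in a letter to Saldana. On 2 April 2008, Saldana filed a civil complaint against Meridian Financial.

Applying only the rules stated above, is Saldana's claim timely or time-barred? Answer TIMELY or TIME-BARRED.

TIMELY

The claim did not accrue until Saldana discovered the injury on 24 August 2004; the 11 April 2003 act date does not start the clock under the stated rule.
Adding the 3 years base period to 24 August 2004 gives a deadline of 24 August 2007, before any tolling.
Because the automatic bankruptcy stay ran from 23 June 2005 to 24 March 2006, the deadline is extended by 274 days to 24 May 2008.
None of the other events listed affects the running of the period under the stated rules.
The 2 April 2008 filing precedes the 24 May 2008 deadline; the claim is timely.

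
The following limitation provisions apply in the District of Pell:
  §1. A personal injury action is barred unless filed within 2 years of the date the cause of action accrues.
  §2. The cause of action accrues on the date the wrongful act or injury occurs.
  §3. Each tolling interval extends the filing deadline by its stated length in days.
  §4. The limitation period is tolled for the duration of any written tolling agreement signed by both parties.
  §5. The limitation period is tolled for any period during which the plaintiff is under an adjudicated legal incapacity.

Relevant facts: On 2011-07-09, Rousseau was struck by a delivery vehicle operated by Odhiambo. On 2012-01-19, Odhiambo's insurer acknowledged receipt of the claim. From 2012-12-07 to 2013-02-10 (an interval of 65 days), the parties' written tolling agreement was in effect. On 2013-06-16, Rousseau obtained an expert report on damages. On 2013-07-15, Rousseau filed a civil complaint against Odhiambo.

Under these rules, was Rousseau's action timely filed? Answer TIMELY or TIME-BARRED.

The limitation period began to run on 2011-07-09.
The untolled deadline — 2 years after 2011-07-09 — is 2013-07-09.
The written tolling agreement from 2012-12-07 to 2013-02-10 tolled the period for 65 days, extending the deadline to 2013-09-12.
None of the other events listed affects the running of the period under the stated rules.
Filing on 2013-07-15 beat the 2013-09-12 deadline — the action is timely.

TIMELY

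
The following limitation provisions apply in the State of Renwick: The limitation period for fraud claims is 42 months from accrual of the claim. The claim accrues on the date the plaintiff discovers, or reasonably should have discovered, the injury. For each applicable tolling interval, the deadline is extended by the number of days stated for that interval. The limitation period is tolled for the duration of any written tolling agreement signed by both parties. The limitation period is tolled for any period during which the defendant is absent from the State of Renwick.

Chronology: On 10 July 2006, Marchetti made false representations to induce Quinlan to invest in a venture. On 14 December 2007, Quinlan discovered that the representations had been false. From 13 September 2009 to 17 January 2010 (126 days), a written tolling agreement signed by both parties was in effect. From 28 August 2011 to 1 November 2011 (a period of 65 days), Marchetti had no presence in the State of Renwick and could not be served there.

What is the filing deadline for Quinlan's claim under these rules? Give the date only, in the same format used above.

22 December 2011

Under the discovery rule, the claim accrued on 14 December 2007, when Quinlan discovered the injury — not on the 10 July 2006 date of the underlying act.
42 months from 14 December 2007 is 14 June 2011.
Because the written tolling agreement ran from 13 September 2009 to 17 January 2010, the deadline is extended by 126 days to 18 October 2011.
The period was tolled for 65 days by the defendant's absence from the jurisdiction (28 August 2011 to 1 November 2011), pushing the deadline to 22 December 2011.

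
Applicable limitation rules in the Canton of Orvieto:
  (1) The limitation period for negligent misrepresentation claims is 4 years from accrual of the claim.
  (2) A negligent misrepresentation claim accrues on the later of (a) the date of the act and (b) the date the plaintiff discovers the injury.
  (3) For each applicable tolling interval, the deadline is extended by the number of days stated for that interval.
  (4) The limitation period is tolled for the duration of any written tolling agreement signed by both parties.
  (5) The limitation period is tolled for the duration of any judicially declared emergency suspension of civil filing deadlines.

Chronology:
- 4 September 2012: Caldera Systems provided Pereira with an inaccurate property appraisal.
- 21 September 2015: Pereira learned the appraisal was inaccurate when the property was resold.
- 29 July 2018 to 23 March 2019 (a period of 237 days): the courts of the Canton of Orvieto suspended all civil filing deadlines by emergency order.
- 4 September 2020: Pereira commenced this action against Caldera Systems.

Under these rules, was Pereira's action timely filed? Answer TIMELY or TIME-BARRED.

TIME-BARRED

The claim accrued on 21 September 2015 — the later of the 4 September 2012 act and the 21 September 2015 discovery.
The untolled deadline — 4 years after 21 September 2015 — is 21 September 2019.
The period was tolled for 237 days by the emergency suspension of filing deadlines (29 July 2018 to 23 March 2019), pushing the deadline to 15 May 2020.
The 4 September 2020 filing falls after the 15 May 2020 deadline; the claim is time-barred.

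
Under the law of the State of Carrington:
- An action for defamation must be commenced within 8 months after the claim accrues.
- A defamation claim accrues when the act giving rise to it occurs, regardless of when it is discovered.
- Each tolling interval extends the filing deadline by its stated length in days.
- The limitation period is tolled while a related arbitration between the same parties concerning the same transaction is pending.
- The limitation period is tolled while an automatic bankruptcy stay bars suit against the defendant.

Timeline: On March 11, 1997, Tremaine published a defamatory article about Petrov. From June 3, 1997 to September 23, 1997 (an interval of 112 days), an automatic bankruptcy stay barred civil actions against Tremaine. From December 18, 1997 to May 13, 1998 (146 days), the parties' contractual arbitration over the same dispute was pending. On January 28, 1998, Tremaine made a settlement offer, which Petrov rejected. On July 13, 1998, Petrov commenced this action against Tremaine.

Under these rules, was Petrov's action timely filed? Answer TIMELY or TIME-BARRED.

The claim accrued on March 11, 1997, the date of the act.
8 months from March 11, 1997 is November 11, 1997.
The automatic bankruptcy stay from June 3, 1997 to September 23, 1997 tolled the period for 112 days, extending the deadline to March 3, 1998.
The pending related arbitration from December 18, 1997 to May 13, 1998 tolled the period for 146 days, extending the deadline to July 27, 1998.
None of the other events listed affects the running of the period under the stated rules.
The July 13, 1998 filing precedes the July 27, 1998 deadline; the claim is timely.

TIMELY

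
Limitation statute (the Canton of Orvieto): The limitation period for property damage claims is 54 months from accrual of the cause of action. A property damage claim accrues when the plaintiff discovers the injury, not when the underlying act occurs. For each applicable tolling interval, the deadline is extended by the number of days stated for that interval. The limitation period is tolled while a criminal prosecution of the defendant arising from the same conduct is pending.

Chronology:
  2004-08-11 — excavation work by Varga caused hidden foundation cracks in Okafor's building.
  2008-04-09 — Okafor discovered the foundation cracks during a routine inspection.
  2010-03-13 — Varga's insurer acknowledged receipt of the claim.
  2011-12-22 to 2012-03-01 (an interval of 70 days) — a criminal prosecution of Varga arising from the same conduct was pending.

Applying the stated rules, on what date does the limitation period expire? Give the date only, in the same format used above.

2012-12-18

The claim did not accrue until Okafor discovered the injury on 2008-04-09; the 2004-08-11 act date does not start the clock under the stated rule.
Adding the 54 months base period to 2008-04-09 gives a deadline of 2012-10-09, before any tolling.
The period was tolled for 70 days by the pending criminal prosecution (2011-12-22 to 2012-03-01), pushing the deadline to 2012-12-18.
Nothing else in the chronology tolls or restarts the period.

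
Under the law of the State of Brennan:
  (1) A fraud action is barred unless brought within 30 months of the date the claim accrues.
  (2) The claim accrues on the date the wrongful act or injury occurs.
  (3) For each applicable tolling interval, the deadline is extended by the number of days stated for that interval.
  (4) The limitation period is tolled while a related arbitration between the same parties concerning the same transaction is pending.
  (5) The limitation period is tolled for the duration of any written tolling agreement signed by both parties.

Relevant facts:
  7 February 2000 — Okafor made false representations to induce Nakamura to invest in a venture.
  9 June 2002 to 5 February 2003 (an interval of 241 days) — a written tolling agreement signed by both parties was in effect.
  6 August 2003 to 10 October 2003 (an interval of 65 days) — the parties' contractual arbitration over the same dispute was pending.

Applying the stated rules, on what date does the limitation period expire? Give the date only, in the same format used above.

The limitation period began to run on 7 February 2000.
The untolled deadline — 30 months after 7 February 2000 — is 7 August 2002.
The written tolling agreement from 9 June 2002 to 5 February 2003 tolled the period for 241 days, extending the deadline to 5 April 2003.
By the time the pending related arbitration began on 6 August 2003, the limitation period had already expired on 5 April 2003; that interval cannot revive it.

5 April 2003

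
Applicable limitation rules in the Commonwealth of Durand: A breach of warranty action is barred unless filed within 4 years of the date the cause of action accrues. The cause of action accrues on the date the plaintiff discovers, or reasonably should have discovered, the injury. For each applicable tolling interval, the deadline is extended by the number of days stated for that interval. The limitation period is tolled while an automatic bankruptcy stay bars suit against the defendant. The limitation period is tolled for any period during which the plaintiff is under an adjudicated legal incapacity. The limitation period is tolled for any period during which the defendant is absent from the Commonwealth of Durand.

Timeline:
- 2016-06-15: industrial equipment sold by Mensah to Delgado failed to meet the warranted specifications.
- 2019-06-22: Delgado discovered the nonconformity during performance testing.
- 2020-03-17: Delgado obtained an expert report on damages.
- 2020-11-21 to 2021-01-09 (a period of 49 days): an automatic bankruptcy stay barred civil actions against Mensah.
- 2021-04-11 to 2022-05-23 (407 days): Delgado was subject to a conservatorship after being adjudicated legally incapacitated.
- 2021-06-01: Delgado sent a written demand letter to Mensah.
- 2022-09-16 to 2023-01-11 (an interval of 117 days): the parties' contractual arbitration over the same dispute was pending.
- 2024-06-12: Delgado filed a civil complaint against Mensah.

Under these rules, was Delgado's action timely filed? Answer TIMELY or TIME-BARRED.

TIMELY

Accrual is tied to discovery, so the period began on 2019-06-22 rather than on 2016-06-15 when the act occurred.
4 years from 2019-06-22 is 2023-06-22.
The period was tolled for 49 days by the automatic bankruptcy stay (2020-11-21 to 2021-01-09), pushing the deadline to 2023-08-10.
Because the plaintiff's legal incapacity ran from 2021-04-11 to 2022-05-23, the deadline is extended by 407 days to 2024-09-20.
Although a pending arbitration ran from 2022-09-16 to 2023-01-11, the stated rules do not make that a tolling event, so it is disregarded.
None of the other events listed affects the running of the period under the stated rules.
Filing on 2024-06-12 beat the 2024-09-20 deadline — the action is timely.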